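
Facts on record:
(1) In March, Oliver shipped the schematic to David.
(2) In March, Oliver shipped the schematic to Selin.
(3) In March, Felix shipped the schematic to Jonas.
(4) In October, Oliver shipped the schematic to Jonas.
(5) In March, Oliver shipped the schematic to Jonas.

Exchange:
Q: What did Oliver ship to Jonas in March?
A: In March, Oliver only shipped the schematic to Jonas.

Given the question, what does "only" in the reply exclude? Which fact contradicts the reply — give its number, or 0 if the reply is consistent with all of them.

Answering "What did ...?" puts focus on the thing — here, "the schematic".
"Only" then excludes alternative things while the background — Oliver as agent and Jonas as recipient and in March as setting — is held fixed.
No listed fact shares that background with another thing. Nothing contradicts the reply.
(Fact (4) would refute a reading with focus on the setting — but that is not what the question asks.)

0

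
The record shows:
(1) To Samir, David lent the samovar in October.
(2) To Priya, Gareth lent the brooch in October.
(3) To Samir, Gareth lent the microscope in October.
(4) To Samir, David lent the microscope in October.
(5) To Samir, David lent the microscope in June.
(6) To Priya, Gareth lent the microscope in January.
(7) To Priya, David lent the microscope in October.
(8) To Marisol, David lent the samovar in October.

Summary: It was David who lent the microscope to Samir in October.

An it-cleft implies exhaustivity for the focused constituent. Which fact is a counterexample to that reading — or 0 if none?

3

The cleft puts "David" in focus and presupposes the open proposition with the microscope as thing and Samir as recipient and in October as setting.
Exhaustivity: David is the only agent satisfying that background.
But fact (3) also has the microscope as thing and Samir as recipient and in October as setting, with agent = Gareth — so the exhaustive reading fails.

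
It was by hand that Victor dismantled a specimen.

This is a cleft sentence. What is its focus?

by hand

In an it-cleft "It was X that/who ...", the clefted constituent X is the focus; the that/who-clause expresses the presupposed open proposition.
Here the focus is "by hand". The backgrounded (presupposed) material includes "Victor" and "a specimen".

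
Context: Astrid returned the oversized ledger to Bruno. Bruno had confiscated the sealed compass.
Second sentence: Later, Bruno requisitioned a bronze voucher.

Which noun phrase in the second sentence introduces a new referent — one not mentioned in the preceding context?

"Bruno" in the second sentence is given — already mentioned in the context.
"a bronze voucher" has no antecedent in the context; it is discourse-new (the indefinite article also signals a new referent).

a bronze voucher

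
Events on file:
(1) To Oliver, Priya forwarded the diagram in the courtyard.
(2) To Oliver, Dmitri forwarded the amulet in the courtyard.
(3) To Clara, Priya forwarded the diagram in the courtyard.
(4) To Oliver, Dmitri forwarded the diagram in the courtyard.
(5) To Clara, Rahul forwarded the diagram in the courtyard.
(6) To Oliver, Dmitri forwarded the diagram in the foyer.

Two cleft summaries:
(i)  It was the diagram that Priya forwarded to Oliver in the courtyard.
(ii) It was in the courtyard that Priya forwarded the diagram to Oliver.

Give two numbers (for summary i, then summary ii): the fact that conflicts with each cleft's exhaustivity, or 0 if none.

0, 0

(i): focus "the diagram". No fact shares agent = Priya, recipient = Oliver, setting = in the courtyard with a different thing. 0.
(ii): focus "in the courtyard". No fact shares agent = Priya, thing = the diagram, recipient = Oliver with a different setting. 0.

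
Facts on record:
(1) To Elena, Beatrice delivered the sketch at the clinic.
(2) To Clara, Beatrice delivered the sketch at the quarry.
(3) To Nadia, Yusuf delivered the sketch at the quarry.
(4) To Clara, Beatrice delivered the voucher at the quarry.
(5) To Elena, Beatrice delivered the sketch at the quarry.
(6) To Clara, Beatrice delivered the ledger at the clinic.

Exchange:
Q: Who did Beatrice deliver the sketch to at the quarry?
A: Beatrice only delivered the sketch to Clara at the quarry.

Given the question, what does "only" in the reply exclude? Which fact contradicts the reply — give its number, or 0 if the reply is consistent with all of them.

Answering "Who did ... to ...?" puts focus on the recipient — here, "Clara".
So "only" ranges over recipients; the rest (agent = Beatrice, thing = the sketch, setting = at the quarry) is presupposed.
Fact (5) keeps agent = Beatrice, thing = the sketch, setting = at the quarry but has recipient = Elena; that refutes the reply.
(Fact (4) would refute a reading with focus on the thing — but that is not what the question asks.)

5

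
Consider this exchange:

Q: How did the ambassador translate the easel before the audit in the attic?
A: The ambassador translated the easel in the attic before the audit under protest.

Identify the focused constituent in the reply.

under protest

The wh-word "how" asks about the manner.
In the answer, "the ambassador", "the easel", "before the audit" and "in the attic" are given — repeated from the question.
The constituent filling the manner gap is "under protest"; that is the focus and would carry nuclear stress.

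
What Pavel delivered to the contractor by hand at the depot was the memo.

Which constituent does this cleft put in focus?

In a pseudo-cleft "What ... was X", the post-copular constituent X is the focus.
Here the focus is "the memo". The backgrounded (presupposed) material includes "Pavel", "to the contractor", "by hand" and "at the depot".

the memo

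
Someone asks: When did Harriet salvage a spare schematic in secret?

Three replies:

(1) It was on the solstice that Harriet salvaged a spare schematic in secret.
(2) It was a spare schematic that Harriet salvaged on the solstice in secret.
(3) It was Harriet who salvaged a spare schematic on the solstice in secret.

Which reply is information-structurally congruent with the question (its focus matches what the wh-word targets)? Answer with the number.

The question word "when" targets the time.
Option (1) clefts "on the solstice" — that matches what the question asks about.
Option (2) clefts "a spare schematic" — the direct object, not what was asked.
Option (3) clefts "Harriet" — the subject (agent), not what was asked.
So the congruent reply is (1).

1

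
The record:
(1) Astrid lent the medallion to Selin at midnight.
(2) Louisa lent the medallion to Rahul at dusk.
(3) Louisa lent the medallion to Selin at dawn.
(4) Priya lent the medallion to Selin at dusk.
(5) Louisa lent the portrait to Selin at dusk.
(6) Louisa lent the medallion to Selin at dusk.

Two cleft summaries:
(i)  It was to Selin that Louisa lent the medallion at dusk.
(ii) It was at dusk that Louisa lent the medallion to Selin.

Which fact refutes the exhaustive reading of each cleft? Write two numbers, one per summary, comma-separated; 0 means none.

2, 3

Summary (i) focuses "Selin" (the recipient); background Louisa as agent and the medallion as thing and at dusk as setting. Fact (2) matches that background with recipient = Rahul — refutes (i).
Summary (ii) focuses "at dusk" (the setting); background Louisa as agent and the medallion as thing and Selin as recipient. Fact (3) matches that background with setting = at dawn — refutes (ii).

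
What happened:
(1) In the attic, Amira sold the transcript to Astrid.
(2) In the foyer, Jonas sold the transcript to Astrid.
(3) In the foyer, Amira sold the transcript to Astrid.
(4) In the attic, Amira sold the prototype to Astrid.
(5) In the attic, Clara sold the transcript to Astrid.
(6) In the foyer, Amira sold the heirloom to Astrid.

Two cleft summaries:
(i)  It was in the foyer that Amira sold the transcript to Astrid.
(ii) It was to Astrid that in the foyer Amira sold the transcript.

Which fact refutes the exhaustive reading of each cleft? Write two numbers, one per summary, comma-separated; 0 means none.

1, 0

Summary (i) focuses "in the foyer" (the setting); background same agent, thing, recipient (Amira / the transcript / Astrid). Fact (1) matches that background with setting = in the attic — refutes (i).
Summary (ii) focuses "Astrid" (the recipient); background same agent, thing, setting (Amira / the transcript / in the foyer). No fact matches that background with a different recipient, so 0.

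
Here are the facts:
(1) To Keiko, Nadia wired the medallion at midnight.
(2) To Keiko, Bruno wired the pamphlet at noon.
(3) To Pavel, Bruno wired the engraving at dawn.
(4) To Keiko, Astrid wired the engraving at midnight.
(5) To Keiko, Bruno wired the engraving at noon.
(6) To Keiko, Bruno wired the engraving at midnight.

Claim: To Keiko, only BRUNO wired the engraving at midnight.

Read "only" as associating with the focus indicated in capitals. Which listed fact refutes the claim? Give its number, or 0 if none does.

Focus (in capitals) is "Bruno" — the agent. "Only" excludes alternative agents while holding fixed thing = the engraving, recipient = Keiko, setting = at midnight.
Fact (4) matches on thing = the engraving, recipient = Keiko, setting = at midnight, but has agent = Astrid instead. That refutes the claim.

4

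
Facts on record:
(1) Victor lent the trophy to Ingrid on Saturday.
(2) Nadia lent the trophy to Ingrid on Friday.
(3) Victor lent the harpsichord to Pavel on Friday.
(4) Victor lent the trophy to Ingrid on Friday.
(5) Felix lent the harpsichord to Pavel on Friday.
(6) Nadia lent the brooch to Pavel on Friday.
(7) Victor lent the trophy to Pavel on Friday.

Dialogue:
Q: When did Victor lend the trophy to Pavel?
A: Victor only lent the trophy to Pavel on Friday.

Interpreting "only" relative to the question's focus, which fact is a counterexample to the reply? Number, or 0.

0

Answering "When did ...?" puts focus on the setting — here, "on Friday".
"Only" then excludes alternative settings while the background — Victor as agent and the trophy as thing and Pavel as recipient — is held fixed.
No fact keeps Victor as agent and the trophy as thing and Pavel as recipient while changing the setting; every other fact differs on something backgrounded. The reply stands.
(Fact (4) would refute a reading with focus on the recipient — but that is not what the question asks.)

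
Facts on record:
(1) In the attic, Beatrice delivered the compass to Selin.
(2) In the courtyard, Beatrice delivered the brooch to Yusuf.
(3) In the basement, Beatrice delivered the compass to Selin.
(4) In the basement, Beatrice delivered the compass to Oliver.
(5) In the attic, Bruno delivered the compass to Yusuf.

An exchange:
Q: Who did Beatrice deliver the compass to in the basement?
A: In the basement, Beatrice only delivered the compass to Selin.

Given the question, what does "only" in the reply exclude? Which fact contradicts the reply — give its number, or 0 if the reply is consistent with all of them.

4

Answering "Who did ... to ...?" puts focus on the recipient — here, "Selin".
So "only" ranges over recipients; the rest (Beatrice as agent and the compass as thing and in the basement as setting) is presupposed.
Fact (4) keeps Beatrice as agent and the compass as thing and in the basement as setting but has recipient = Oliver; that refutes the reply.
(Fact (1) would refute a reading with focus on the setting — but that is not what the question asks.)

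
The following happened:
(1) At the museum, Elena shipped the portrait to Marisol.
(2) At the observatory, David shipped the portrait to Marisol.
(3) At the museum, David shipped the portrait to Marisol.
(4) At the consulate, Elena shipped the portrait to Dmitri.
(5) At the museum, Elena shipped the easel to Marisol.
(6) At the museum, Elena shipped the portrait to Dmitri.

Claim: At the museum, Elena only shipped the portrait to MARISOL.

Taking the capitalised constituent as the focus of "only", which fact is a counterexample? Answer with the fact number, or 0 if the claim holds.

6

The capitals mark "Marisol" as focus. So "only" rules out other recipients, with the rest (Elena as agent and the portrait as thing and at the museum as setting) as background.
Fact (6) matches on Elena as agent and the portrait as thing and at the museum as setting, but has recipient = Dmitri instead. That refutes the claim.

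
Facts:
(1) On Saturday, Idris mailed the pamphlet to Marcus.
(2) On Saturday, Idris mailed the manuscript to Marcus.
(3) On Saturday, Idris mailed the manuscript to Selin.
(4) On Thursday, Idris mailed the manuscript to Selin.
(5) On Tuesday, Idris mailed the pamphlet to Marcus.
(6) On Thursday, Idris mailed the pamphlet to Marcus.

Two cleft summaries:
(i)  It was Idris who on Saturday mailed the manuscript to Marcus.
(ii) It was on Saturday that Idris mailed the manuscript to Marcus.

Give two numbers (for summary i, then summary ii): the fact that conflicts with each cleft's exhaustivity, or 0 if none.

(i): focus "Idris". No fact shares thing = the manuscript, recipient = Marcus, setting = on Saturday with a different agent. 0.
(ii): focus "on Saturday". No fact shares agent = Idris, thing = the manuscript, recipient = Marcus with a different setting. 0.

0, 0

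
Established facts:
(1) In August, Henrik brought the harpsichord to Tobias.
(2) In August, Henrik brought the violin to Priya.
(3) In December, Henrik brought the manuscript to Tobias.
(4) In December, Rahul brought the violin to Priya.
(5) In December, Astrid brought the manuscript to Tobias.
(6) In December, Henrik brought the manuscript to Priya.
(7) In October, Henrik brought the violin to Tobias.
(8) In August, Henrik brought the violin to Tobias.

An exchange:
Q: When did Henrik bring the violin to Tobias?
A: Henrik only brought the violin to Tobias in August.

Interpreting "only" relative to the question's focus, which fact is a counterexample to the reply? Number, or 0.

7

The question "When did ...?" targets the setting, so in the reply the focus falls on "in August".
So "only" ranges over settings; the rest (Henrik as agent and the violin as thing and Tobias as recipient) is presupposed.
Fact (7) shares the background with a different setting (in October) — counterexample.
(Fact (2) would refute a reading with focus on the recipient — but that is not what the question asks.)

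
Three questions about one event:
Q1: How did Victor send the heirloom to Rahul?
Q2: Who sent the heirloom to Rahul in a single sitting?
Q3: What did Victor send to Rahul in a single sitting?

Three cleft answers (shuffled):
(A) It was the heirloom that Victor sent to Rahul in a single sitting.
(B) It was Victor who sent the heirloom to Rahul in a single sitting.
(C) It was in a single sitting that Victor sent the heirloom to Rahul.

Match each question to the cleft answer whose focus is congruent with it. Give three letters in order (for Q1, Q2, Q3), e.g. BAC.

Q1 asks about the manner; cleft (C) focuses "in a single sitting", which is the manner — so Q1 → C.
Q2 asks about the subject (agent); cleft (B) focuses "Victor", which is the subject (agent) — so Q2 → B.
Q3 asks about the direct object; cleft (A) focuses "the heirloom", which is the direct object — so Q3 → A.
Mapping: Q1→C, Q2→B, Q3→A.

CBA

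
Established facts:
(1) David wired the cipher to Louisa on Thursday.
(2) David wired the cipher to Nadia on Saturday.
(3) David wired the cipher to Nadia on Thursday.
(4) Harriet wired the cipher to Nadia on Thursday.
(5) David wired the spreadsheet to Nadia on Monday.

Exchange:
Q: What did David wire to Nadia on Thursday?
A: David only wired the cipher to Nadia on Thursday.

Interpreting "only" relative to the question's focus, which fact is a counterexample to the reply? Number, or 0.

Answering "What did ...?" puts focus on the thing — here, "the cipher".
So "only" ranges over things; the rest (David as agent and Nadia as recipient and on Thursday as setting) is presupposed.
No fact keeps David as agent and Nadia as recipient and on Thursday as setting while changing the thing; every other fact differs on something backgrounded. The reply stands.
(Fact (2) would refute a reading with focus on the setting — but that is not what the question asks.)

0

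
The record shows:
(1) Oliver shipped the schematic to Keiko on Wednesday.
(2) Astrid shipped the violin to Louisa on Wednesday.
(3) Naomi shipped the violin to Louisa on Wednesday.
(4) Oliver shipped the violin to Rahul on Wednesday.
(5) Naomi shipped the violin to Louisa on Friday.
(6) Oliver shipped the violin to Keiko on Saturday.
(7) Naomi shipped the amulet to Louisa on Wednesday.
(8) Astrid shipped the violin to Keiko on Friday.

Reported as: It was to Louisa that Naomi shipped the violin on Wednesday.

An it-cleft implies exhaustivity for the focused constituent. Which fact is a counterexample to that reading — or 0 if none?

Focus of the cleft: "Louisa" (the recipient). Presupposed background: same agent, thing, setting (Naomi / the violin / on Wednesday).
Exhaustivity: Louisa is the only recipient satisfying that background.
No listed fact matches the background with a different recipient. Exhaustivity holds.

0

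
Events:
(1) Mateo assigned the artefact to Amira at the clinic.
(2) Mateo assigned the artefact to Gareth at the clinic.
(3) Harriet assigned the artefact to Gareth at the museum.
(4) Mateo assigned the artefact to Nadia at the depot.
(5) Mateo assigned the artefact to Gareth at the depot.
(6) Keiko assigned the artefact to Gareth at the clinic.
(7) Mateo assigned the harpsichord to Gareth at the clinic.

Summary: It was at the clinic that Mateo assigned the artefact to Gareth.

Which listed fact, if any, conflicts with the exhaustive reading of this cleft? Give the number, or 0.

Focus of the cleft: "at the clinic" (the setting). Presupposed background: Mateo as agent and the artefact as thing and Gareth as recipient.
Exhaustivity: at the clinic is the only setting satisfying that background.
But fact (5) also has Mateo as agent and the artefact as thing and Gareth as recipient, with setting = at the depot — so the exhaustive reading fails.

5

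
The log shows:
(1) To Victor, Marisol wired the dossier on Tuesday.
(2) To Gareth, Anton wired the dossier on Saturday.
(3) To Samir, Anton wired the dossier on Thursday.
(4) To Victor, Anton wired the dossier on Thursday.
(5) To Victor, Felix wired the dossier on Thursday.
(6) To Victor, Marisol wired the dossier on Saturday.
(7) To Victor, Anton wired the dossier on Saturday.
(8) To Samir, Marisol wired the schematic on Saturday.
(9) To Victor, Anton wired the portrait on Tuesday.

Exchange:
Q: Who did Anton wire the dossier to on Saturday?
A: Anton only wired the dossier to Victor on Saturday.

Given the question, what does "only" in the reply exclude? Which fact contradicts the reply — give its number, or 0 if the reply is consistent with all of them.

2

Answering "Who did ... to ...?" puts focus on the recipient — here, "Victor".
So "only" ranges over recipients; the rest (agent = Anton, thing = the dossier, setting = on Saturday) is presupposed.
Fact (2) keeps agent = Anton, thing = the dossier, setting = on Saturday but has recipient = Gareth; that refutes the reply.
(Fact (4) would refute a reading with focus on the setting — but that is not what the question asks.)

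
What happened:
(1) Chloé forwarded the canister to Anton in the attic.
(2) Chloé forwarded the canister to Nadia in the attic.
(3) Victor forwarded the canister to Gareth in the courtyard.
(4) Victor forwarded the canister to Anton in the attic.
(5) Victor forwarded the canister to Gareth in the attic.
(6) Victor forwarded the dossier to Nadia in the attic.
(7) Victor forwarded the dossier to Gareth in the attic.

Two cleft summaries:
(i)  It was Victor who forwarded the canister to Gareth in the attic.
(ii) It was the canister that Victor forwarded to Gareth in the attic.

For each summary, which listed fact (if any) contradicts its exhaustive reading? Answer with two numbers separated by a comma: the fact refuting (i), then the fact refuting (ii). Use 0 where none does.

(i): focus "Victor". No fact shares same thing, recipient, setting (the canister / Gareth / in the attic) with a different agent. 0.
(ii): focus "the canister". Looking for same agent, recipient, setting (Victor / Gareth / in the attic) with some other thing — fact (7) has the dossier there. Refuted.

0, 7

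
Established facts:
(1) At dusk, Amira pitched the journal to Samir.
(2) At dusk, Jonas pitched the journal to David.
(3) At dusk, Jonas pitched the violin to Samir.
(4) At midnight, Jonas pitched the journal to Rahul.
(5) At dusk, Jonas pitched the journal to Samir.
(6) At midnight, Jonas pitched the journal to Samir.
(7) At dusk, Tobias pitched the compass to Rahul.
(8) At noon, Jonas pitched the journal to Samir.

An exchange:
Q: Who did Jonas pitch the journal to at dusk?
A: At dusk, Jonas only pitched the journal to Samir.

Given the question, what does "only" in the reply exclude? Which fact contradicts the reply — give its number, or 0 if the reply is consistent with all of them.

2

The question "Who did ... to ...?" targets the recipient, so in the reply the focus falls on "Samir".
So "only" ranges over recipients; the rest (agent = Jonas, thing = the journal, setting = at dusk) is presupposed.
Fact (2) keeps agent = Jonas, thing = the journal, setting = at dusk but has recipient = David; that refutes the reply.
(Fact (3) would refute a reading with focus on the thing — but that is not what the question asks.)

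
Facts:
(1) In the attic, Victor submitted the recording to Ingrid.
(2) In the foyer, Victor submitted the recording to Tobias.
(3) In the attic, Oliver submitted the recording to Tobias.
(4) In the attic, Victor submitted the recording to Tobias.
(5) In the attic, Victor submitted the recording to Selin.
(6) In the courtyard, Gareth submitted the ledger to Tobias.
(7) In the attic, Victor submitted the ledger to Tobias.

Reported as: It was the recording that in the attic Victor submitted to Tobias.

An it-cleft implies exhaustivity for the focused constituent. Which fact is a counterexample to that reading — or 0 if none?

7

Focus of the cleft: "the recording" (the thing). Presupposed background: agent = Victor, recipient = Tobias, setting = in the attic.
Exhaustivity: the recording is the only thing satisfying that background.
But fact (7) also has agent = Victor, recipient = Tobias, setting = in the attic, with thing = the ledger — so the exhaustive reading fails.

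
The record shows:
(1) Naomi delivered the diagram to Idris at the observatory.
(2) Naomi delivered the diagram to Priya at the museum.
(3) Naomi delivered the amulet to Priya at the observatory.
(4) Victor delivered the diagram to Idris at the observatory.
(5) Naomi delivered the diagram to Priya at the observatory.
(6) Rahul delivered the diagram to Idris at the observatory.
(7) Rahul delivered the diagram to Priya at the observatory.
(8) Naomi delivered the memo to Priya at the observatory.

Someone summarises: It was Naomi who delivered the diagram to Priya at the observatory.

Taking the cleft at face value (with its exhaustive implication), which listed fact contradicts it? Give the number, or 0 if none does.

7

Focus of the cleft: "Naomi" (the agent). Presupposed background: same thing, recipient, setting (the diagram / Priya / at the observatory).
The exhaustive reading says no other agent fits that background.
But fact (7) also has same thing, recipient, setting (the diagram / Priya / at the observatory), with agent = Rahul — so the exhaustive reading fails.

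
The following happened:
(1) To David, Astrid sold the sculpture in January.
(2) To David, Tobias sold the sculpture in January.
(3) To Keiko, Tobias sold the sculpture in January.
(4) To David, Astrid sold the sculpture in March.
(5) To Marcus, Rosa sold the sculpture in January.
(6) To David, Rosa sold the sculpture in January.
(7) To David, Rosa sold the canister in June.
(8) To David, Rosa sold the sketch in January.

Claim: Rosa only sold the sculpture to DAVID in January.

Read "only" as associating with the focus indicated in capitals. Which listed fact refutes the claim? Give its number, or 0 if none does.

5

Focus (in capitals) is "David" — the recipient. "Only" excludes alternative recipients while holding fixed same agent, thing, setting (Rosa / the sculpture / in January).
Fact (5) matches on same agent, thing, setting (Rosa / the sculpture / in January), but has recipient = Marcus instead. That refutes the claim.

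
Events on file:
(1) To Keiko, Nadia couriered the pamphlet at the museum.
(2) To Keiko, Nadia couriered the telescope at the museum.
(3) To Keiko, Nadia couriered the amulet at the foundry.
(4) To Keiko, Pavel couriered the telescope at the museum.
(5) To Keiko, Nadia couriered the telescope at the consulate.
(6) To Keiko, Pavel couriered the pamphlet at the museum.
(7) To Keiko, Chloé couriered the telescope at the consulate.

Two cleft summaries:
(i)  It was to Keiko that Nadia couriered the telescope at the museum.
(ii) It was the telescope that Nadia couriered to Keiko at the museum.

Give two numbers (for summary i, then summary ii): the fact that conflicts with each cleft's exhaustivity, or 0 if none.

0, 1

Summary (i) focuses "Keiko" (the recipient); background same agent, thing, setting (Nadia / the telescope / at the museum). No fact matches that background with a different recipient, so 0.
Summary (ii) focuses "the telescope" (the thing); background same agent, recipient, setting (Nadia / Keiko / at the museum). Fact (1) matches that background with thing = the pamphlet — refutes (ii).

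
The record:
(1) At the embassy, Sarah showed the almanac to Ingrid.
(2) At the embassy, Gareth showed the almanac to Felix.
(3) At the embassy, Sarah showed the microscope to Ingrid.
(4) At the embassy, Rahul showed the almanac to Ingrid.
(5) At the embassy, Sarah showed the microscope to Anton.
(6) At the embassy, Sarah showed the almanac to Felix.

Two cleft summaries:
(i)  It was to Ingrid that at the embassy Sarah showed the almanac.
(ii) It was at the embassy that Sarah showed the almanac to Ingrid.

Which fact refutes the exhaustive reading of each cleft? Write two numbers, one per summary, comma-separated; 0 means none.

6, 0

(i): focus "Ingrid". Looking for Sarah as agent and the almanac as thing and at the embassy as setting with some other recipient — fact (6) has Felix there. Refuted.
(ii): focus "at the embassy". No fact shares Sarah as agent and the almanac as thing and Ingrid as recipient with a different setting. 0.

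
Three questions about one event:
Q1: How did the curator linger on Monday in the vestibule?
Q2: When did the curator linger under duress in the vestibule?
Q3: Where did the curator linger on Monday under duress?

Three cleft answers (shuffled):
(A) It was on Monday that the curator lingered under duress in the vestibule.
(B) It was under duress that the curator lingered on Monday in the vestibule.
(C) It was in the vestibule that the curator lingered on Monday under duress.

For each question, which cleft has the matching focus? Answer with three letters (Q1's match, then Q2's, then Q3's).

Q1 asks about the manner; cleft (B) focuses "under duress", which is the manner — so Q1 → B.
Q2 asks about the time; cleft (A) focuses "on Monday", which is the time — so Q2 → A.
Q3 asks about the location; cleft (C) focuses "in the vestibule", which is the location — so Q3 → C.
Mapping: Q1→B, Q2→A, Q3→C.

BAC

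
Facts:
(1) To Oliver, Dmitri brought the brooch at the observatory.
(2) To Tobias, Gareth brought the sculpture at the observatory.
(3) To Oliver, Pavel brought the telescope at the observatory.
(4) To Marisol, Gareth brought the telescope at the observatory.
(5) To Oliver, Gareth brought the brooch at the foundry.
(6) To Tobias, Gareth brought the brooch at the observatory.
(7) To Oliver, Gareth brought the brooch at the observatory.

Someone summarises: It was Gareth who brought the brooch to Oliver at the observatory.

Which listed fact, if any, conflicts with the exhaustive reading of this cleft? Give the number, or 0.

1

Focus of the cleft: "Gareth" (the agent). Presupposed background: thing = the brooch, recipient = Oliver, setting = at the observatory.
Exhaustivity: Gareth is the only agent satisfying that background.
But fact (1) also has thing = the brooch, recipient = Oliver, setting = at the observatory, with agent = Dmitri — so the exhaustive reading fails.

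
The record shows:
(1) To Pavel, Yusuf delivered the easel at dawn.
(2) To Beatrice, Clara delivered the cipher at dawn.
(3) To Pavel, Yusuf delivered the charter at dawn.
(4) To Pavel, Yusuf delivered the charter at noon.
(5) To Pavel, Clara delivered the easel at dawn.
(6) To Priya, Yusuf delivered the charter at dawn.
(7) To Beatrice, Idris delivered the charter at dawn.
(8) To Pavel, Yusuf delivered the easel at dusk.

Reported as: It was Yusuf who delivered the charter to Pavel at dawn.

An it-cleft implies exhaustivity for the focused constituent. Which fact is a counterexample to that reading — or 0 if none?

Focus of the cleft: "Yusuf" (the agent). Presupposed background: the charter as thing and Pavel as recipient and at dawn as setting.
Exhaustivity: Yusuf is the only agent satisfying that background.
No listed fact matches the background with a different agent. Exhaustivity holds.

0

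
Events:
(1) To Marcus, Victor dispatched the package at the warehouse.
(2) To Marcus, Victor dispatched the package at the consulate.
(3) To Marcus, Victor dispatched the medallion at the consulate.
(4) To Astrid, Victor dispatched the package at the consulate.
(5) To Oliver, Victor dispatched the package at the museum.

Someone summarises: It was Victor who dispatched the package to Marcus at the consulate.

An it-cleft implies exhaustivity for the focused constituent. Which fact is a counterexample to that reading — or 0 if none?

0

Focus of the cleft: "Victor" (the agent). Presupposed background: same thing, recipient, setting (the package / Marcus / at the consulate).
Exhaustivity: Victor is the only agent satisfying that background.
No listed fact matches the background with a different agent. Exhaustivity holds.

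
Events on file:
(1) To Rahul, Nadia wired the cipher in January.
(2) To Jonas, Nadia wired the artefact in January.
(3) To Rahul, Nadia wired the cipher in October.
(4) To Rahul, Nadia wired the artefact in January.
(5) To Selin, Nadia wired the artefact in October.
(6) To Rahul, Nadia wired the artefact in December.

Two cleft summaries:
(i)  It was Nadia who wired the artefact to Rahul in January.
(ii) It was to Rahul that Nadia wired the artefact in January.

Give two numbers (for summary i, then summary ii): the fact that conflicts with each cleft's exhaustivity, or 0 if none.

0, 2

Summary (i) focuses "Nadia" (the agent); background thing = the artefact, recipient = Rahul, setting = in January. No fact matches that background with a different agent, so 0.
Summary (ii) focuses "Rahul" (the recipient); background agent = Nadia, thing = the artefact, setting = in January. Fact (2) matches that background with recipient = Jonas — refutes (ii).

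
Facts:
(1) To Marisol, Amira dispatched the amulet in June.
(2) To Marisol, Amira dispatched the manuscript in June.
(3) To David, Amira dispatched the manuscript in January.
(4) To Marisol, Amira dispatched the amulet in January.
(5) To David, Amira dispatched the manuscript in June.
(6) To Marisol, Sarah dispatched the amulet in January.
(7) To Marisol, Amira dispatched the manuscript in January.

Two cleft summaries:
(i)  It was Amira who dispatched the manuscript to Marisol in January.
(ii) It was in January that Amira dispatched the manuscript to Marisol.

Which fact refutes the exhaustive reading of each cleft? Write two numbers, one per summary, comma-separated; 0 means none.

0, 2

(i): focus "Amira". No fact shares same thing, recipient, setting (the manuscript / Marisol / in January) with a different agent. 0.
(ii): focus "in January". Looking for same agent, thing, recipient (Amira / the manuscript / Marisol) with some other setting — fact (2) has in June there. Refuted.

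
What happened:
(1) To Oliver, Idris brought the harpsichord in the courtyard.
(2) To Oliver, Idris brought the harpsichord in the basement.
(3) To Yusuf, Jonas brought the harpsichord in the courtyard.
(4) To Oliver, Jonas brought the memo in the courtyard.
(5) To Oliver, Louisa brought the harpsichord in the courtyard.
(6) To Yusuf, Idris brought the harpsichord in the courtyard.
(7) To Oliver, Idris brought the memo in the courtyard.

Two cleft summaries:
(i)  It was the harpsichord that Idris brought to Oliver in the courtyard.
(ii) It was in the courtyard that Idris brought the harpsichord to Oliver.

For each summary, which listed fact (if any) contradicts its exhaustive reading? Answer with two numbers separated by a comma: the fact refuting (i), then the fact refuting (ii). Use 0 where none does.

7, 2

Summary (i) focuses "the harpsichord" (the thing); background Idris as agent and Oliver as recipient and in the courtyard as setting. Fact (7) matches that background with thing = the memo — refutes (i).
Summary (ii) focuses "in the courtyard" (the setting); background Idris as agent and the harpsichord as thing and Oliver as recipient. Fact (2) matches that background with setting = in the basement — refutes (ii).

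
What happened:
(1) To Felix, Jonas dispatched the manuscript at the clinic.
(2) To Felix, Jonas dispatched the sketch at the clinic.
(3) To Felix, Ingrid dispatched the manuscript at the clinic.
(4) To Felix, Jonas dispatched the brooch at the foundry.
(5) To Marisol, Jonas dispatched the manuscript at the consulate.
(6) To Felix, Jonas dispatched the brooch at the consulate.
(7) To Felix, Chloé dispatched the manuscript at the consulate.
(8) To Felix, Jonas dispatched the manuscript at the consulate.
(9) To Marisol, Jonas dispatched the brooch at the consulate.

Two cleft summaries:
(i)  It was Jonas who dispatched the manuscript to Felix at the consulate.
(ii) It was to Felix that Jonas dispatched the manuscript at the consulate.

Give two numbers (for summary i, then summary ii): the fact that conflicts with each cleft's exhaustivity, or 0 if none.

7, 5

Summary (i) focuses "Jonas" (the agent); background the manuscript as thing and Felix as recipient and at the consulate as setting. Fact (7) matches that background with agent = Chloé — refutes (i).
Summary (ii) focuses "Felix" (the recipient); background Jonas as agent and the manuscript as thing and at the consulate as setting. Fact (5) matches that background with recipient = Marisol — refutes (ii).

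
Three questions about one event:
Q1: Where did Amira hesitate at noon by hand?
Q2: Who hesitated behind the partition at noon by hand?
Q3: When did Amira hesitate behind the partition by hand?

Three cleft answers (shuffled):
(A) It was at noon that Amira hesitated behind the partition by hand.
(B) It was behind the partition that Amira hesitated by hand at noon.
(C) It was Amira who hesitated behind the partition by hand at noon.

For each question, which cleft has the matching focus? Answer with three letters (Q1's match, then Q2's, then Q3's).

Q1 asks about the location; cleft (B) focuses "behind the partition", which is the location — so Q1 → B.
Q2 asks about the subject (agent); cleft (C) focuses "Amira", which is the subject (agent) — so Q2 → C.
Q3 asks about the time; cleft (A) focuses "at noon", which is the time — so Q3 → A.
Mapping: Q1→B, Q2→C, Q3→A.

BCA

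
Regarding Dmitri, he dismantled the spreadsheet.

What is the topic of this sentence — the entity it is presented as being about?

Dmitri

The construction explicitly marks "Dmitri" as what the sentence is about — the topic.
The remainder of the clause is the comment (what is said about the topic).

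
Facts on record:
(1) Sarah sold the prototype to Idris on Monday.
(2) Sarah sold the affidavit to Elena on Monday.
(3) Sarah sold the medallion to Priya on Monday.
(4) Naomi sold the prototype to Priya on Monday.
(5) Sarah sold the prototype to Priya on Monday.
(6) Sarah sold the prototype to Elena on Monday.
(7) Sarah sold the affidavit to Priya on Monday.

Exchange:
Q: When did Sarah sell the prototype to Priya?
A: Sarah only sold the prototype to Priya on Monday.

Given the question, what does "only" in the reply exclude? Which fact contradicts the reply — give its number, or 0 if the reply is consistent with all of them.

0

The question "When did ...?" targets the setting, so in the reply the focus falls on "on Monday".
"Only" then excludes alternative settings while the background — Sarah as agent and the prototype as thing and Priya as recipient — is held fixed.
No listed fact shares that background with another setting. Nothing contradicts the reply.
(Fact (3) would refute a reading with focus on the thing — but that is not what the question asks.)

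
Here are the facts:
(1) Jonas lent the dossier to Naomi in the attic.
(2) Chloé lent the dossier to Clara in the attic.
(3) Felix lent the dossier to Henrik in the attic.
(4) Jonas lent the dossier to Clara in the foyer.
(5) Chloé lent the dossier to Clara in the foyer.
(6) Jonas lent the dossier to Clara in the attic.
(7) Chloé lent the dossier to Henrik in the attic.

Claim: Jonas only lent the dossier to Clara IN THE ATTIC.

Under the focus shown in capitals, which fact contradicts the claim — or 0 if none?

The capitals mark "in the attic" as focus. So "only" rules out other settings, with the rest (agent = Jonas, thing = the dossier, recipient = Clara) as background.
Fact (4) matches on agent = Jonas, thing = the dossier, recipient = Clara, but has setting = in the foyer instead. That refutes the claim.

4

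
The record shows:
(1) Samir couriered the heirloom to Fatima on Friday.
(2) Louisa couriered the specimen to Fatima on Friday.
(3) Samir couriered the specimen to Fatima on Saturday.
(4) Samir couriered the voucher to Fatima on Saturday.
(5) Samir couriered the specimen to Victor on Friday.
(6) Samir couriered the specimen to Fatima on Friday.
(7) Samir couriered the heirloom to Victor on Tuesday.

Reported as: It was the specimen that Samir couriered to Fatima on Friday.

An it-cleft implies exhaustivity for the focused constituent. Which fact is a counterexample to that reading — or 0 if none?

1

The cleft puts "the specimen" in focus and presupposes the open proposition with same agent, recipient, setting (Samir / Fatima / on Friday).
The exhaustive reading says no other thing fits that background.
Fact (1) shares the background but with thing = the heirloom; exhaustivity is violated.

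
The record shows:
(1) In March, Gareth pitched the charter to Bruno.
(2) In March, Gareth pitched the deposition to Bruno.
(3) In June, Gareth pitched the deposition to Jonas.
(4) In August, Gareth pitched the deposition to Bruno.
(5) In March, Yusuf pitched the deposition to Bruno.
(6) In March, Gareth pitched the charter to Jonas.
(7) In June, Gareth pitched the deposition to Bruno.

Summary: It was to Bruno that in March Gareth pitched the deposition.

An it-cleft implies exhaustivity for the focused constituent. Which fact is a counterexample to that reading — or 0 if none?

Focus of the cleft: "Bruno" (the recipient). Presupposed background: Gareth as agent and the deposition as thing and in March as setting.
Exhaustivity: Bruno is the only recipient satisfying that background.
No listed fact matches the background with a different recipient. Exhaustivity holds.

0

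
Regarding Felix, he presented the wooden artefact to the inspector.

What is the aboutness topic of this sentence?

The construction explicitly marks "Felix" as what the sentence is about — the topic.
The remainder of the clause is the comment (what is said about the topic).

Felix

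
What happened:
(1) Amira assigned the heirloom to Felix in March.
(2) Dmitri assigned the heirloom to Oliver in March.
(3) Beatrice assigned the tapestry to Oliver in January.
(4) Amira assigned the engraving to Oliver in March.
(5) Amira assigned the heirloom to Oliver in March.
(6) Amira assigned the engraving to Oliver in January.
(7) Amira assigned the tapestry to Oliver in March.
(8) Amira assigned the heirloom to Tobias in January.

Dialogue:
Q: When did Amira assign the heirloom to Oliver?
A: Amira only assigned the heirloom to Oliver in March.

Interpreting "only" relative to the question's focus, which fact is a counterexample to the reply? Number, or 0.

Answering "When did ...?" puts focus on the setting — here, "in March".
"Only" then excludes alternative settings while the background — Amira as agent and the heirloom as thing and Oliver as recipient — is held fixed.
No fact keeps Amira as agent and the heirloom as thing and Oliver as recipient while changing the setting; every other fact differs on something backgrounded. The reply stands.
(Fact (1) would refute a reading with focus on the recipient — but that is not what the question asks.)

0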